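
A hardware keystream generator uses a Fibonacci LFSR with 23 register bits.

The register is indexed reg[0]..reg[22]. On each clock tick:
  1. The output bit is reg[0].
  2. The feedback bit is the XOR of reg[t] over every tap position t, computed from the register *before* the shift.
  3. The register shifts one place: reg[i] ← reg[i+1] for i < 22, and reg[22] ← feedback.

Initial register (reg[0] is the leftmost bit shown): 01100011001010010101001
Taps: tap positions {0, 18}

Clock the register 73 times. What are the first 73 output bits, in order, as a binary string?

0110001100101001010100100101010011110101000011001100111110010110101011001

k : reg_k → out_k, fb_k
0: 01100011001010010101001 → 0, fb=0
1: 11000110010100101010010 → 1, fb=0
2: 10001100101001010100100 → 1, fb=1
3: 00011001010010101001001 → 0, fb=0
4: 00110010100101010010010 → 0, fb=1
5: 01100101001010100100101 → 0, fb=0
6: 11001010010101001001010 → 1, fb=1
7: 10010100101010010010101 → 1, fb=0
8: 00101001010100100101010 → 0, fb=0
9: 01010010101001001010100 → 0, fb=1
10: 10100101010010010101001 → 1, fb=1
11: 01001010100100101010011 → 0, fb=1
12: 10010101001001010100111 → 1, fb=1
13: 00101010010010101001111 → 0, fb=0
14: 01010100100101010011110 → 0, fb=1
15: 10101001001010100111101 → 1, fb=0
16: 01010010010101001111010 → 0, fb=1
17: 10100100101010011110101 → 1, fb=0
18: 01001001010100111101010 → 0, fb=0
19: 10010010101001111010100 → 1, fb=0
20: 00100101010011110101000 → 0, fb=0
21: 01001010100111101010000 → 0, fb=1
22: 10010101001111010100001 → 1, fb=1
23: 00101010011110101000011 → 0, fb=0
24: 01010100111101010000110 → 0, fb=0
25: 10101001111010100001100 → 1, fb=1
26: 01010011110101000011001 → 0, fb=1
27: 10100111101010000110011 → 1, fb=0
28: 01001111010100001100110 → 0, fb=0
29: 10011110101000011001100 → 1, fb=1
30: 00111101010000110011001 → 0, fb=1
31: 01111010100001100110011 → 0, fb=1
32: 11110101000011001100111 → 1, fb=1
33: 11101010000110011001111 → 1, fb=1
34: 11010100001100110011111 → 1, fb=0
35: 10101000011001100111110 → 1, fb=0
36: 01010000110011001111100 → 0, fb=1
37: 10100001100110011111001 → 1, fb=0
38: 01000011001100111110010 → 0, fb=1
39: 10000110011001111100101 → 1, fb=1
40: 00001100110011111001011 → 0, fb=0
41: 00011001100111110010110 → 0, fb=1
42: 00110011001111100101101 → 0, fb=0
43: 01100110011111001011010 → 0, fb=1
44: 11001100111110010110101 → 1, fb=0
45: 10011001111100101101010 → 1, fb=1
46: 00110011111001011010101 → 0, fb=1
47: 01100111110010110101011 → 0, fb=0
48: 11001111100101101010110 → 1, fb=0
49: 10011111001011010101100 → 1, fb=1
50: 00111110010110101011001 → 0, fb=1
51: 01111100101101010110011 → 0, fb=1
52: 11111001011010101100111 → 1, fb=1
53: 11110010110101011001111 → 1, fb=1
54: 11100101101010110011111 → 1, fb=0
55: 11001011010101100111110 → 1, fb=0
56: 10010110101011001111100 → 1, fb=0
57: 00101101010110011111000 → 0, fb=1
58: 01011010101100111110001 → 0, fb=1
59: 10110101011001111100011 → 1, fb=1
60: 01101010110011111000111 → 0, fb=0
61: 11010101100111110001110 → 1, fb=1
62: 10101011001111100011101 → 1, fb=0
63: 01010110011111000111010 → 0, fb=1
64: 10101100111110001110101 → 1, fb=0
65: 01011001111100011101010 → 0, fb=0
66: 10110011111000111010100 → 1, fb=0
67: 01100111110001110101000 → 0, fb=0
68: 11001111100011101010000 → 1, fb=0
69: 10011111000111010100000 → 1, fb=1
70: 00111110001110101000001 → 0, fb=0
71: 01111100011101010000010 → 0, fb=0
72: 11111000111010100000100 → 1, fb=1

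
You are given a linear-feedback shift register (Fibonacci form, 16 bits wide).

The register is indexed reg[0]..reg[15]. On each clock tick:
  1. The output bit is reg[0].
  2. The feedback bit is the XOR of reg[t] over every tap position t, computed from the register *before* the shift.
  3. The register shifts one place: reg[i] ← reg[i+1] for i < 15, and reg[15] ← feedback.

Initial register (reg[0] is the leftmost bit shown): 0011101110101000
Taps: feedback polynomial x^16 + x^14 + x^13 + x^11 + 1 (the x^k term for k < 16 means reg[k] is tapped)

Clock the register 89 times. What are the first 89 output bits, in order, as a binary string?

tick  register→output (feedback)
  0  0011101110101000→0 (0)
  1  0111011101010000→0 (1)
  2  1110111010100001→1 (1)
  3  1101110101000011→1 (0)
  4  1011101010000110→1 (1)
  5  0111010100001101→0 (1)
  6  1110101000011011→1 (1)
  7  1101010000110111→1 (0)
  8  1010100001101110→1 (1)
  9  0101000011011101→0 (0)
 10  1010000110111010→1 (1)
 11  0100001101110101→0 (0)
 12  1000011011101010→1 (0)
 13  0000110111010100→0 (0)
 14  0001101110101000→0 (0)
 15  0011011101010000→0 (1)
 16  0110111010100001→0 (0)
 17  1101110101000010→1 (0)
 18  1011101010000100→1 (0)
 19  0111010100001000→0 (0)
 20  1110101000010000→1 (0)
 21  1101010000100000→1 (1)
 22  1010100001000001→1 (1)
 23  0101000010000011→0 (1)
 24  1010000100000111→1 (1)
 25  0100001000001111→0 (0)
 26  1000010000011110→1 (0)
 27  0000100000111100→0 (0)
 28  0001000001111000→0 (1)
 29  0010000011110001→0 (1)
 30  0100000111100011→0 (1)
 31  1000001111000111→1 (1)
 32  0000011110001111→0 (0)
 33  0000111100011110→0 (1)
 34  0001111000111101→0 (0)
 35  0011110001111010→0 (0)
 36  0111100011110100→0 (0)
 37  1111000111101000→1 (1)
 38  1110001111010001→1 (0)
 39  1100011110100010→1 (0)
 40  1000111101000100→1 (0)
 41  0001111010001000→0 (0)
 42  0011110100010000→0 (1)
 43  0111101000100001→0 (0)
 44  1111010001000010→1 (0)
 45  1110100010000100→1 (0)
 46  1101000100001000→1 (1)
 47  1010001000010001→1 (0)
 48  0100010000100010→0 (1)
 49  1000100001000101→1 (0)
 50  0001000010001010→0 (1)
 51  0010000100010101→0 (0)
 52  0100001000101010→0 (1)
 53  1000010001010101→1 (1)
 54  0000100010101011→0 (1)
 55  0001000101010111→0 (1)
 56  0010001010101111→0 (0)
 57  0100010101011110→0 (1)
 58  1000101010111101→1 (1)
 59  0001010101111011→0 (0)
 60  0010101011110110→0 (1)
 61  0101010111101101→0 (1)
 62  1010101111011011→1 (1)
 63  0101011110110111→0 (1)
 64  1010111101101111→1 (1)
 65  0101111011011111→0 (1)
 66  1011110110111111→1 (0)
 67  0111101101111110→0 (1)
 68  1111011011111101→1 (1)
 69  1110110111111011→1 (1)
 70  1101101111110111→1 (0)
 71  1011011111101110→1 (1)
 72  0110111111011101→0 (0)
 73  1101111110111010→1 (1)
 74  1011111101110101→1 (1)
 75  0111111011101011→0 (1)
 76  1111110111010111→1 (0)
 77  1111101110101110→1 (1)
 78  1111011101011101→1 (1)
 79  1110111010111011→1 (1)
 80  1101110101110111→1 (0)
 81  1011101011101110→1 (1)
 82  0111010111011101→0 (0)
 83  1110101110111010→1 (1)
 84  1101011101110101→1 (1)
 85  1010111011101011→1 (0)
 86  0101110111010110→0 (1)
 87  1011101110101101→1 (0)
 88  0111011101011010→0 (0)

00111011101010000110111010100001000001111000111101000100001000101010111101101111110111010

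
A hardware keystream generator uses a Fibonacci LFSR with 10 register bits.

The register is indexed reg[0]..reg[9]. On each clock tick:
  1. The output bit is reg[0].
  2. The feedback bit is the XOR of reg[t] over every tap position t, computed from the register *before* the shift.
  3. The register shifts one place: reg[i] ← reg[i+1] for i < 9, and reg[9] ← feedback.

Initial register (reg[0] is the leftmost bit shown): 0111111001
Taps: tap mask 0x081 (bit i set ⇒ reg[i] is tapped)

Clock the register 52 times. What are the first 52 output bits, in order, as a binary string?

tick  register→output (feedback)
  0  0111111001→0 (0)
  1  1111110010→1 (1)
  2  1111100101→1 (0)
  3  1111001010→1 (1)
  4  1110010101→1 (0)
  5  1100101010→1 (1)
  6  1001010101→1 (0)
  7  0010101010→0 (0)
  8  0101010100→0 (1)
  9  1010101001→1 (1)
 10  0101010011→0 (0)
 11  1010100110→1 (0)
 12  0101001100→0 (1)
 13  1010011001→1 (1)
 14  0100110011→0 (0)
 15  1001100110→1 (0)
 16  0011001100→0 (1)
 17  0110011001→0 (0)
 18  1100110010→1 (1)
 19  1001100101→1 (0)
 20  0011001010→0 (0)
 21  0110010100→0 (1)
 22  1100101001→1 (1)
 23  1001010011→1 (1)
 24  0010100111→0 (1)
 25  0101001111→0 (1)
 26  1010011111→1 (0)
 27  0100111110→0 (1)
 28  1001111101→1 (0)
 29  0011111010→0 (0)
 30  0111110100→0 (1)
 31  1111101001→1 (1)
 32  1111010011→1 (1)
 33  1110100111→1 (0)
 34  1101001110→1 (0)
 35  1010011100→1 (0)
 36  0100111000→0 (0)
 37  1001110000→1 (1)
 38  0011100001→0 (0)
 39  0111000010→0 (0)
 40  1110000100→1 (0)
 41  1100001000→1 (1)
 42  1000010001→1 (1)
 43  0000100011→0 (0)
 44  0001000110→0 (1)
 45  0010001101→0 (1)
 46  0100011011→0 (0)
 47  1000110110→1 (0)
 48  0001101100→0 (1)
 49  0011011001→0 (0)
 50  0110110010→0 (0)
 51  1101100100→1 (0)

0111111001010101001100110010100111110100111000010001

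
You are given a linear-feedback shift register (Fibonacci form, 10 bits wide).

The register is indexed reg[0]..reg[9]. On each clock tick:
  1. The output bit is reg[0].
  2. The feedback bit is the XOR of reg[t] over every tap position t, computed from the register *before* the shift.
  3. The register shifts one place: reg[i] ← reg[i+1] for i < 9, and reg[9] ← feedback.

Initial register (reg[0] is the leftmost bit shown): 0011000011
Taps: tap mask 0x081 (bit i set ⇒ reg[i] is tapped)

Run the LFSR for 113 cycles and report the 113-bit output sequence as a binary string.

k : reg_k → out_k, fb_k
0: 0011000011 → 0, fb=0
1: 0110000110 → 0, fb=1
2: 1100001101 → 1, fb=0
3: 1000011010 → 1, fb=1
4: 0000110101 → 0, fb=1
5: 0001101011 → 0, fb=0
6: 0011010110 → 0, fb=1
7: 0110101101 → 0, fb=1
8: 1101011011 → 1, fb=1
9: 1010110111 → 1, fb=0
10: 0101101110 → 0, fb=1
11: 1011011101 → 1, fb=0
12: 0110111010 → 0, fb=0
13: 1101110100 → 1, fb=0
14: 1011101000 → 1, fb=1
15: 0111010001 → 0, fb=0
16: 1110100010 → 1, fb=1
17: 1101000101 → 1, fb=0
18: 1010001010 → 1, fb=1
19: 0100010101 → 0, fb=1
20: 1000101011 → 1, fb=1
21: 0001010111 → 0, fb=1
22: 0010101111 → 0, fb=1
23: 0101011111 → 0, fb=1
24: 1010111111 → 1, fb=0
25: 0101111110 → 0, fb=1
26: 1011111101 → 1, fb=0
27: 0111111010 → 0, fb=0
28: 1111110100 → 1, fb=0
29: 1111101000 → 1, fb=1
30: 1111010001 → 1, fb=1
31: 1110100011 → 1, fb=1
32: 1101000111 → 1, fb=0
33: 1010001110 → 1, fb=0
34: 0100011100 → 0, fb=1
35: 1000111001 → 1, fb=1
36: 0001110011 → 0, fb=0
37: 0011100110 → 0, fb=1
38: 0111001101 → 0, fb=1
39: 1110011011 → 1, fb=1
40: 1100110111 → 1, fb=0
41: 1001101110 → 1, fb=0
42: 0011011100 → 0, fb=1
43: 0110111001 → 0, fb=0
44: 1101110010 → 1, fb=1
45: 1011100101 → 1, fb=0
46: 0111001010 → 0, fb=0
47: 1110010100 → 1, fb=0
48: 1100101000 → 1, fb=1
49: 1001010001 → 1, fb=1
50: 0010100011 → 0, fb=0
51: 0101000110 → 0, fb=1
52: 1010001101 → 1, fb=0
53: 0100011010 → 0, fb=0
54: 1000110100 → 1, fb=0
55: 0001101000 → 0, fb=0
56: 0011010000 → 0, fb=0
57: 0110100000 → 0, fb=0
58: 1101000000 → 1, fb=1
59: 1010000001 → 1, fb=1
60: 0100000011 → 0, fb=0
61: 1000000110 → 1, fb=0
62: 0000001100 → 0, fb=1
63: 0000011001 → 0, fb=0
64: 0000110010 → 0, fb=0
65: 0001100100 → 0, fb=1
66: 0011001001 → 0, fb=0
67: 0110010010 → 0, fb=0
68: 1100100100 → 1, fb=0
69: 1001001000 → 1, fb=1
70: 0010010001 → 0, fb=0
71: 0100100010 → 0, fb=0
72: 1001000100 → 1, fb=0
73: 0010001000 → 0, fb=0
74: 0100010000 → 0, fb=0
75: 1000100000 → 1, fb=1
76: 0001000001 → 0, fb=0
77: 0010000010 → 0, fb=0
78: 0100000100 → 0, fb=1
79: 1000001001 → 1, fb=1
80: 0000010011 → 0, fb=0
81: 0000100110 → 0, fb=1
82: 0001001101 → 0, fb=1
83: 0010011011 → 0, fb=0
84: 0100110110 → 0, fb=1
85: 1001101101 → 1, fb=0
86: 0011011010 → 0, fb=0
87: 0110110100 → 0, fb=1
88: 1101101001 → 1, fb=1
89: 1011010011 → 1, fb=1
90: 0110100111 → 0, fb=1
91: 1101001111 → 1, fb=0
92: 1010011110 → 1, fb=0
93: 0100111100 → 0, fb=1
94: 1001111001 → 1, fb=1
95: 0011110011 → 0, fb=0
96: 0111100110 → 0, fb=1
97: 1111001101 → 1, fb=0
98: 1110011010 → 1, fb=1
99: 1100110101 → 1, fb=0
100: 1001101010 → 1, fb=1
101: 0011010101 → 0, fb=1
102: 0110101011 → 0, fb=0
103: 1101010110 → 1, fb=0
104: 1010101100 → 1, fb=0
105: 0101011000 → 0, fb=0
106: 1010110000 → 1, fb=1
107: 0101100001 → 0, fb=0
108: 1011000010 → 1, fb=1
109: 0110000101 → 0, fb=1
110: 1100001011 → 1, fb=1
111: 1000010111 → 1, fb=0
112: 0000101110 → 0, fb=1

00110000110101101110100010101111110100011100110111001010001101000000110010010001000001001101101001111001101010110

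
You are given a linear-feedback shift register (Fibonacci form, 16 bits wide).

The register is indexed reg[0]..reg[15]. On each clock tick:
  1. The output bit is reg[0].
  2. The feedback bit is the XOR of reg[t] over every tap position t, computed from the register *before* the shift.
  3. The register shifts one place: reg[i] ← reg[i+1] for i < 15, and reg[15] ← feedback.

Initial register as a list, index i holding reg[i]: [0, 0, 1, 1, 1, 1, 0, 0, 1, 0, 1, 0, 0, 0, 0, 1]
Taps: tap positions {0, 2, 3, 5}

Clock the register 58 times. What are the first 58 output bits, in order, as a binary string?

k : reg_k → out_k, fb_k
0: 0011110010100001 → 0, fb=1
1: 0111100101000011 → 0, fb=0
2: 1111001010000110 → 1, fb=1
3: 1110010100001101 → 1, fb=1
4: 1100101000011011 → 1, fb=1
5: 1001010000110111 → 1, fb=1
6: 0010100001101111 → 0, fb=1
7: 0101000011011111 → 0, fb=1
8: 1010000110111111 → 1, fb=0
9: 0100001101111110 → 0, fb=0
10: 1000011011111100 → 1, fb=0
11: 0000110111111000 → 0, fb=1
12: 0001101111110001 → 0, fb=1
13: 0011011111100011 → 0, fb=1
14: 0110111111000111 → 0, fb=0
15: 1101111110001110 → 1, fb=1
16: 1011111100011101 → 1, fb=0
17: 0111111000111010 → 0, fb=1
18: 1111110001110101 → 1, fb=0
19: 1111100011101010 → 1, fb=1
20: 1111000111010101 → 1, fb=1
21: 1110001110101011 → 1, fb=0
22: 1100011101010110 → 1, fb=0
23: 1000111010101100 → 1, fb=0
24: 0001110101011000 → 0, fb=0
25: 0011101010110000 → 0, fb=0
26: 0111010101100000 → 0, fb=1
27: 1110101011000001 → 1, fb=0
28: 1101010110000010 → 1, fb=1
29: 1010101100000101 → 1, fb=0
30: 0101011000001010 → 0, fb=0
31: 1010110000010100 → 1, fb=1
32: 0101100000101001 → 0, fb=1
33: 1011000001010011 → 1, fb=1
34: 0110000010100111 → 0, fb=1
35: 1100000101001111 → 1, fb=1
36: 1000001010011111 → 1, fb=1
37: 0000010100111111 → 0, fb=1
38: 0000101001111111 → 0, fb=0
39: 0001010011111110 → 0, fb=0
40: 0010100111111100 → 0, fb=1
41: 0101001111111001 → 0, fb=1
42: 1010011111110011 → 1, fb=1
43: 0100111111100111 → 0, fb=1
44: 1001111111001111 → 1, fb=1
45: 0011111110011111 → 0, fb=1
46: 0111111100111111 → 0, fb=1
47: 1111111001111111 → 1, fb=0
48: 1111110011111110 → 1, fb=0
49: 1111100111111100 → 1, fb=1
50: 1111001111111001 → 1, fb=1
51: 1110011111110011 → 1, fb=1
52: 1100111111100111 → 1, fb=0
53: 1001111111001110 → 1, fb=1
54: 0011111110011101 → 0, fb=1
55: 0111111100111011 → 0, fb=1
56: 1111111001110111 → 1, fb=0
57: 1111110011101110 → 1, fb=0

0011110010100001101111110001110101011000001010011111110011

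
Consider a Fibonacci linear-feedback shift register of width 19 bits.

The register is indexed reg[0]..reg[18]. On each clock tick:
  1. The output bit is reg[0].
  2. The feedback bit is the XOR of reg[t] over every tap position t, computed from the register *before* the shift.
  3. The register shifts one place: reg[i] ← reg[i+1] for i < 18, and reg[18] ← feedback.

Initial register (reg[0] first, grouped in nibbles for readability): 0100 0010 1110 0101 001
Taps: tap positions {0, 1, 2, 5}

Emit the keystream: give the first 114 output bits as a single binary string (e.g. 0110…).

step | reg (before) | out | fb
   0 | 0100001011100101001 | 0 | 1
   1 | 1000010111001010011 | 1 | 0
   2 | 0000101110010100110 | 0 | 0
   3 | 0001011100101001100 | 0 | 1
   4 | 0010111001010011001 | 0 | 0
   5 | 0101110010100110010 | 0 | 0
   6 | 1011100101001100100 | 1 | 0
   7 | 0111001010011001000 | 0 | 0
   8 | 1110010100110010000 | 1 | 0
   9 | 1100101001100100000 | 1 | 0
  10 | 1001010011001000000 | 1 | 0
  11 | 0010100110010000000 | 0 | 1
  12 | 0101001100100000001 | 0 | 1
  13 | 1010011001000000011 | 1 | 1
  14 | 0100110010000000111 | 0 | 0
  15 | 1001100100000001110 | 1 | 1
  16 | 0011001000000011101 | 0 | 1
  17 | 0110010000000111011 | 0 | 1
  18 | 1100100000001110111 | 1 | 0
  19 | 1001000000011101110 | 1 | 1
  20 | 0010000000111011101 | 0 | 1
  21 | 0100000001110111011 | 0 | 1
  22 | 1000000011101110111 | 1 | 1
  23 | 0000000111011101111 | 0 | 0
  24 | 0000001110111011110 | 0 | 0
  25 | 0000011101110111100 | 0 | 1
  26 | 0000111011101111001 | 0 | 1
  27 | 0001110111011110011 | 0 | 1
  28 | 0011101110111100111 | 0 | 1
  29 | 0111011101111001111 | 0 | 1
  30 | 1110111011110011111 | 1 | 0
  31 | 1101110111100111110 | 1 | 1
  32 | 1011101111001111101 | 1 | 0
  33 | 0111011110011111010 | 0 | 1
  34 | 1110111100111110101 | 1 | 0
  35 | 1101111001111101010 | 1 | 1
  36 | 1011110011111010101 | 1 | 1
  37 | 0111100111110101011 | 0 | 0
  38 | 1111001111101010110 | 1 | 1
  39 | 1110011111010101101 | 1 | 0
  40 | 1100111110101011010 | 1 | 1
  41 | 1001111101010110101 | 1 | 0
  42 | 0011111010101101010 | 0 | 0
  43 | 0111110101011010100 | 0 | 1
  44 | 1111101010110101001 | 1 | 1
  45 | 1111010101101010011 | 1 | 0
  46 | 1110101011010100110 | 1 | 1
  47 | 1101010110101001101 | 1 | 1
  48 | 1010101101010011011 | 1 | 0
  49 | 0101011010100110110 | 0 | 0
  50 | 1010110101001101100 | 1 | 1
  51 | 0101101010011011001 | 0 | 1
  52 | 1011010100110110011 | 1 | 1
  53 | 0110101001101100111 | 0 | 0
  54 | 1101010011011001110 | 1 | 1
  55 | 1010100110110011101 | 1 | 0
  56 | 0101001101100111010 | 0 | 1
  57 | 1010011011001110101 | 1 | 1
  58 | 0100110110011101011 | 0 | 0
  59 | 1001101100111010110 | 1 | 1
  60 | 0011011001110101101 | 0 | 0
  61 | 0110110011101011010 | 0 | 1
  62 | 1101100111010110101 | 1 | 0
  63 | 1011001110101101010 | 1 | 0
  64 | 0110011101011010100 | 0 | 1
  65 | 1100111010110101001 | 1 | 1
  66 | 1001110101101010011 | 1 | 0
  67 | 0011101011010100110 | 0 | 1
  68 | 0111010110101001101 | 0 | 1
  69 | 1110101101010011011 | 1 | 1
  70 | 1101011010100110111 | 1 | 1
  71 | 1010110101001101111 | 1 | 1
  72 | 0101101010011011111 | 0 | 1
  73 | 1011010100110111111 | 1 | 1
  74 | 0110101001101111111 | 0 | 0
  75 | 1101010011011111110 | 1 | 1
  76 | 1010100110111111101 | 1 | 0
  77 | 0101001101111111010 | 0 | 1
  78 | 1010011011111110101 | 1 | 1
  79 | 0100110111111101011 | 0 | 0
  80 | 1001101111111010110 | 1 | 1
  81 | 0011011111110101101 | 0 | 0
  82 | 0110111111101011010 | 0 | 1
  83 | 1101111111010110101 | 1 | 1
  84 | 1011111110101101011 | 1 | 1
  85 | 0111111101011010111 | 0 | 1
  86 | 1111111010110101111 | 1 | 0
  87 | 1111110101101011110 | 1 | 0
  88 | 1111101011010111100 | 1 | 1
  89 | 1111010110101111001 | 1 | 0
  90 | 1110101101011110010 | 1 | 1
  91 | 1101011010111100101 | 1 | 1
  92 | 1010110101111001011 | 1 | 1
  93 | 0101101011110010111 | 0 | 1
  94 | 1011010111100101111 | 1 | 1
  95 | 0110101111001011111 | 0 | 0
  96 | 1101011110010111110 | 1 | 1
  97 | 1010111100101111101 | 1 | 1
  98 | 0101111001011111011 | 0 | 0
  99 | 1011110010111110110 | 1 | 1
 100 | 0111100101111101101 | 0 | 0
 101 | 1111001011111011010 | 1 | 1
 102 | 1110010111110110101 | 1 | 0
 103 | 1100101111101101010 | 1 | 0
 104 | 1001011111011010100 | 1 | 0
 105 | 0010111110110101000 | 0 | 0
 106 | 0101111101101010000 | 0 | 0
 107 | 1011111011010100000 | 1 | 1
 108 | 0111110110101000001 | 0 | 1
 109 | 1111101101010000011 | 1 | 1
 110 | 1111011010100000111 | 1 | 0
 111 | 1110110101000001110 | 1 | 0
 112 | 1101101010000011100 | 1 | 0
 113 | 1011010100000111000 | 1 | 1

010000101110010100110010000000111011101111001111101010110101001101100111010110101001101111111010110101111001011111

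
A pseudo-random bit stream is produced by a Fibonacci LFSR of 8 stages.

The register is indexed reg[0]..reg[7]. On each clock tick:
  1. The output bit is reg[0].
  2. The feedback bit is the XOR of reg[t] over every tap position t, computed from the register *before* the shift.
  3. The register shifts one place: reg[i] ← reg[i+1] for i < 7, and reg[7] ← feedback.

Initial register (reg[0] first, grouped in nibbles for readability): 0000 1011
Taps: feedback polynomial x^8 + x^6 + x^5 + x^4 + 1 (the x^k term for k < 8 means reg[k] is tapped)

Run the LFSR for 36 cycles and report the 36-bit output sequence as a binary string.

000010110001111010000111111110010000

step | reg (before) | out | fb
   0 | 00001011 | 0 | 0
   1 | 00010110 | 0 | 0
   2 | 00101100 | 0 | 0
   3 | 01011000 | 0 | 1
   4 | 10110001 | 1 | 1
   5 | 01100011 | 0 | 1
   6 | 11000111 | 1 | 1
   7 | 10001111 | 1 | 0
   8 | 00011110 | 0 | 1
   9 | 00111101 | 0 | 0
  10 | 01111010 | 0 | 0
  11 | 11110100 | 1 | 0
  12 | 11101000 | 1 | 0
  13 | 11010000 | 1 | 1
  14 | 10100001 | 1 | 1
  15 | 01000011 | 0 | 1
  16 | 10000111 | 1 | 1
  17 | 00001111 | 0 | 1
  18 | 00011111 | 0 | 1
  19 | 00111111 | 0 | 1
  20 | 01111111 | 0 | 1
  21 | 11111111 | 1 | 0
  22 | 11111110 | 1 | 0
  23 | 11111100 | 1 | 1
  24 | 11111001 | 1 | 0
  25 | 11110010 | 1 | 0
  26 | 11100100 | 1 | 0
  27 | 11001000 | 1 | 0
  28 | 10010000 | 1 | 1
  29 | 00100001 | 0 | 0
  30 | 01000010 | 0 | 1
  31 | 10000101 | 1 | 0
  32 | 00001010 | 0 | 0
  33 | 00010100 | 0 | 1
  34 | 00101001 | 0 | 1
  35 | 01010011 | 0 | 1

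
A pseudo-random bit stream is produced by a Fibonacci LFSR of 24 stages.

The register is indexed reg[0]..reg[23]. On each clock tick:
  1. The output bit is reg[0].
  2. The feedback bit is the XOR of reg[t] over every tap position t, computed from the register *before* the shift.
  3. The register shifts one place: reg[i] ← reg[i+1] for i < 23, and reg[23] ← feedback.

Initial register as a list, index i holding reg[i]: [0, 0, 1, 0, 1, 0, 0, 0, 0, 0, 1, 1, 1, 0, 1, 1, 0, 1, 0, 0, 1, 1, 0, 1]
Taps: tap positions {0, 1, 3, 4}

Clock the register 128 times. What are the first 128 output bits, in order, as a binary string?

step | reg (before) | out | fb
   0 | 001010000011101101001101 | 0 | 1
   1 | 010100000111011010011011 | 0 | 0
   2 | 101000001110110100110110 | 1 | 1
   3 | 010000011101101001101101 | 0 | 1
   4 | 100000111011010011011011 | 1 | 1
   5 | 000001110110100110110111 | 0 | 0
   6 | 000011101101001101101110 | 0 | 1
   7 | 000111011010011011011101 | 0 | 0
   8 | 001110110100110110111010 | 0 | 0
   9 | 011101101001101101110100 | 0 | 0
  10 | 111011010011011011101000 | 1 | 1
  11 | 110110100110110111010001 | 1 | 0
  12 | 101101001101101110100010 | 1 | 0
  13 | 011010011011011101000100 | 0 | 0
  14 | 110100110110111010001000 | 1 | 1
  15 | 101001101101110100010001 | 1 | 1
  16 | 010011011011101000100011 | 0 | 0
  17 | 100110110111010001000110 | 1 | 1
  18 | 001101101110100010001101 | 0 | 1
  19 | 011011011101000100011011 | 0 | 0
  20 | 110110111010001000110110 | 1 | 0
  21 | 101101110100010001101100 | 1 | 0
  22 | 011011101000100011011000 | 0 | 0
  23 | 110111010001000110110000 | 1 | 0
  24 | 101110100010001101100000 | 1 | 1
  25 | 011101000100011011000001 | 0 | 0
  26 | 111010001000110110000010 | 1 | 1
  27 | 110100010001101100000101 | 1 | 1
  28 | 101000100011011000001011 | 1 | 1
  29 | 010001000110110000010111 | 0 | 1
  30 | 100010001101100000101111 | 1 | 0
  31 | 000100011011000001011110 | 0 | 1
  32 | 001000110110000010111101 | 0 | 0
  33 | 010001101100000101111010 | 0 | 1
  34 | 100011011000001011110101 | 1 | 0
  35 | 000110110000010111101010 | 0 | 0
  36 | 001101100000101111010100 | 0 | 1
  37 | 011011000001011110101001 | 0 | 0
  38 | 110110000010111101010010 | 1 | 0
  39 | 101100000101111010100100 | 1 | 0
  40 | 011000001011110101001000 | 0 | 1
  41 | 110000010111101010010001 | 1 | 0
  42 | 100000101111010100100010 | 1 | 1
  43 | 000001011110101001000101 | 0 | 0
  44 | 000010111101010010001010 | 0 | 1
  45 | 000101111010100100010101 | 0 | 1
  46 | 001011110101001000101011 | 0 | 1
  47 | 010111101010010001010111 | 0 | 1
  48 | 101111010100100010101111 | 1 | 1
  49 | 011110101001000101011111 | 0 | 1
  50 | 111101010010001010111111 | 1 | 1
  51 | 111010100100010101111111 | 1 | 1
  52 | 110101001000101011111111 | 1 | 1
  53 | 101010010001010111111111 | 1 | 0
  54 | 010100100010101111111110 | 0 | 0
  55 | 101001000101011111111100 | 1 | 1
  56 | 010010001010111111111001 | 0 | 0
  57 | 100100010101111111110010 | 1 | 0
  58 | 001000101011111111100100 | 0 | 0
  59 | 010001010111111111001000 | 0 | 1
  60 | 100010101111111110010001 | 1 | 0
  61 | 000101011111111100100010 | 0 | 1
  62 | 001010111111111001000101 | 0 | 1
  63 | 010101111111110010001011 | 0 | 0
  64 | 101011111111100100010110 | 1 | 0
  65 | 010111111111001000101100 | 0 | 1
  66 | 101111111110010001011001 | 1 | 1
  67 | 011111111100100010110011 | 0 | 1
  68 | 111111111001000101100111 | 1 | 0
  69 | 111111110010001011001110 | 1 | 0
  70 | 111111100100010110011100 | 1 | 0
  71 | 111111001000101100111000 | 1 | 0
  72 | 111110010001011001110000 | 1 | 0
  73 | 111100100010110011100000 | 1 | 1
  74 | 111001000101100111000001 | 1 | 0
  75 | 110010001011001110000010 | 1 | 1
  76 | 100100010110011100000101 | 1 | 0
  77 | 001000101100111000001010 | 0 | 0
  78 | 010001011001110000010100 | 0 | 1
  79 | 100010110011100000101001 | 1 | 0
  80 | 000101100111000001010010 | 0 | 1
  81 | 001011001110000010100101 | 0 | 1
  82 | 010110011100000101001011 | 0 | 1
  83 | 101100111000001010010111 | 1 | 0
  84 | 011001110000010100101110 | 0 | 1
  85 | 110011100000101001011101 | 1 | 1
  86 | 100111000001010010111011 | 1 | 1
  87 | 001110000010100101110111 | 0 | 0
  88 | 011100000101001011101110 | 0 | 0
  89 | 111000001010010111011100 | 1 | 0
  90 | 110000010100101110111000 | 1 | 0
  91 | 100000101001011101110000 | 1 | 1
  92 | 000001010010111011100001 | 0 | 0
  93 | 000010100101110111000010 | 0 | 1
  94 | 000101001011101110000101 | 0 | 1
  95 | 001010010111011100001011 | 0 | 1
  96 | 010100101110111000010111 | 0 | 0
  97 | 101001011101110000101110 | 1 | 1
  98 | 010010111011100001011101 | 0 | 0
  99 | 100101110111000010111010 | 1 | 0
 100 | 001011101110000101110100 | 0 | 1
 101 | 010111011100001011101001 | 0 | 1
 102 | 101110111000010111010011 | 1 | 1
 103 | 011101110000101110100111 | 0 | 0
 104 | 111011100001011101001110 | 1 | 1
 105 | 110111000010111010011101 | 1 | 0
 106 | 101110000101110100111010 | 1 | 1
 107 | 011100001011101001110101 | 0 | 0
 108 | 111000010111010011101010 | 1 | 0
 109 | 110000101110100111010100 | 1 | 0
 110 | 100001011101001110101000 | 1 | 1
 111 | 000010111010011101010001 | 0 | 1
 112 | 000101110100111010100011 | 0 | 1
 113 | 001011101001110101000111 | 0 | 1
 114 | 010111010011101010001111 | 0 | 1
 115 | 101110100111010100011111 | 1 | 1
 116 | 011101001110101000111111 | 0 | 0
 117 | 111010011101010001111110 | 1 | 1
 118 | 110100111010100011111101 | 1 | 1
 119 | 101001110101000111111011 | 1 | 1
 120 | 010011101010001111110111 | 0 | 0
 121 | 100111010100011111101110 | 1 | 1
 122 | 001110101000111111011101 | 0 | 0
 123 | 011101010001111110111010 | 0 | 0
 124 | 111010100011111101110100 | 1 | 1
 125 | 110101000111111011101001 | 1 | 1
 126 | 101010001111110111010011 | 1 | 0
 127 | 010100011111101110100110 | 0 | 0

00101000001110110100110110111010001000110110000010111101010010001010111111111001000101100111000001010010111011100001011101001110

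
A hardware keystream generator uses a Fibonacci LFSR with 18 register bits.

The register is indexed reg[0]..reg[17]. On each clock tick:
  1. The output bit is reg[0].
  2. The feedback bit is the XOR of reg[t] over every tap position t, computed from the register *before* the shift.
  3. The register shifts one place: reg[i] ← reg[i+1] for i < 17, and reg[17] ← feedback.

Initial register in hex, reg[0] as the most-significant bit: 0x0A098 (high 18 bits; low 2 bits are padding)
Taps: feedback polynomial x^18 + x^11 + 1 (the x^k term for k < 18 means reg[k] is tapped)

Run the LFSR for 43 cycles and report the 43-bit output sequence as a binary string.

k : reg_k → out_k, fb_k
0: 000010100000100110 → 0, fb=0
1: 000101000001001100 → 0, fb=1
2: 001010000010011001 → 0, fb=0
3: 010100000100110010 → 0, fb=0
4: 101000001001100100 → 1, fb=0
5: 010000010011001000 → 0, fb=1
6: 100000100110010001 → 1, fb=1
7: 000001001100100011 → 0, fb=0
8: 000010011001000110 → 0, fb=1
9: 000100110010001101 → 0, fb=0
10: 001001100100011010 → 0, fb=0
11: 010011001000110100 → 0, fb=0
12: 100110010001101000 → 1, fb=0
13: 001100100011010000 → 0, fb=1
14: 011001000110100001 → 0, fb=0
15: 110010001101000010 → 1, fb=0
16: 100100011010000100 → 1, fb=1
17: 001000110100001001 → 0, fb=0
18: 010001101000010010 → 0, fb=0
19: 100011010000100100 → 1, fb=1
20: 000110100001001001 → 0, fb=1
21: 001101000010010011 → 0, fb=0
22: 011010000100100110 → 0, fb=0
23: 110100001001001100 → 1, fb=0
24: 101000010010011000 → 1, fb=1
25: 010000100100110001 → 0, fb=0
26: 100001001001100010 → 1, fb=0
27: 000010010011000100 → 0, fb=1
28: 000100100110001001 → 0, fb=0
29: 001001001100010010 → 0, fb=0
30: 010010011000100100 → 0, fb=0
31: 100100110001001000 → 1, fb=0
32: 001001100010010000 → 0, fb=0
33: 010011000100100000 → 0, fb=0
34: 100110001001000000 → 1, fb=0
35: 001100010010000000 → 0, fb=0
36: 011000100100000000 → 0, fb=0
37: 110001001000000000 → 1, fb=1
38: 100010010000000001 → 1, fb=1
39: 000100100000000011 → 0, fb=0
40: 001001000000000110 → 0, fb=0
41: 010010000000001100 → 0, fb=0
42: 100100000000011000 → 1, fb=1

0000101000001001100100011010000100100110001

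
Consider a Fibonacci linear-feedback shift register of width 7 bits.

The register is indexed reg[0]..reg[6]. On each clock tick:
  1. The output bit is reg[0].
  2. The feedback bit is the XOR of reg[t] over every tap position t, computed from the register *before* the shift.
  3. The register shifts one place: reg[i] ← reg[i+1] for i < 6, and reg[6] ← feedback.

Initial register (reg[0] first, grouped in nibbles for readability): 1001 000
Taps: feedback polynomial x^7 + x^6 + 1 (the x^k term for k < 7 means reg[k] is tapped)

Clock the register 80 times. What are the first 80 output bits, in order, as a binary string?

10010001110000101111100101011100110100010011110001010000110000010000001111111010

tick  register→output (feedback)
  0  1001000→1 (1)
  1  0010001→0 (1)
  2  0100011→0 (1)
  3  1000111→1 (0)
  4  0001110→0 (0)
  5  0011100→0 (0)
  6  0111000→0 (0)
  7  1110000→1 (1)
  8  1100001→1 (0)
  9  1000010→1 (1)
 10  0000101→0 (1)
 11  0001011→0 (1)
 12  0010111→0 (1)
 13  0101111→0 (1)
 14  1011111→1 (0)
 15  0111110→0 (0)
 16  1111100→1 (1)
 17  1111001→1 (0)
 18  1110010→1 (1)
 19  1100101→1 (0)
 20  1001010→1 (1)
 21  0010101→0 (1)
 22  0101011→0 (1)
 23  1010111→1 (0)
 24  0101110→0 (0)
 25  1011100→1 (1)
 26  0111001→0 (1)
 27  1110011→1 (0)
 28  1100110→1 (1)
 29  1001101→1 (0)
 30  0011010→0 (0)
 31  0110100→0 (0)
 32  1101000→1 (1)
 33  1010001→1 (0)
 34  0100010→0 (0)
 35  1000100→1 (1)
 36  0001001→0 (1)
 37  0010011→0 (1)
 38  0100111→0 (1)
 39  1001111→1 (0)
 40  0011110→0 (0)
 41  0111100→0 (0)
 42  1111000→1 (1)
 43  1110001→1 (0)
 44  1100010→1 (1)
 45  1000101→1 (0)
 46  0001010→0 (0)
 47  0010100→0 (0)
 48  0101000→0 (0)
 49  1010000→1 (1)
 50  0100001→0 (1)
 51  1000011→1 (0)
 52  0000110→0 (0)
 53  0001100→0 (0)
 54  0011000→0 (0)
 55  0110000→0 (0)
 56  1100000→1 (1)
 57  1000001→1 (0)
 58  0000010→0 (0)
 59  0000100→0 (0)
 60  0001000→0 (0)
 61  0010000→0 (0)
 62  0100000→0 (0)
 63  1000000→1 (1)
 64  0000001→0 (1)
 65  0000011→0 (1)
 66  0000111→0 (1)
 67  0001111→0 (1)
 68  0011111→0 (1)
 69  0111111→0 (1)
 70  1111111→1 (0)
 71  1111110→1 (1)
 72  1111101→1 (0)
 73  1111010→1 (1)
 74  1110101→1 (0)
 75  1101010→1 (1)
 76  1010101→1 (0)
 77  0101010→0 (0)
 78  1010100→1 (1)
 79  0101001→0 (1)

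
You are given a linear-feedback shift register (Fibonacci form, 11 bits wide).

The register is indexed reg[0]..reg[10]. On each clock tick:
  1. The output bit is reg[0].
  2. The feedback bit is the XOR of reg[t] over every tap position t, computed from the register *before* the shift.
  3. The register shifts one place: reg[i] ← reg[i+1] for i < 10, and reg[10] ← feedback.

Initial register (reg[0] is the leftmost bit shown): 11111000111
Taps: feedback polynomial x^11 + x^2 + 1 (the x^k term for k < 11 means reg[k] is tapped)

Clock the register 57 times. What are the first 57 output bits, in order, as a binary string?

111110001110001101101101110110110101011011000001101110001

k : reg_k → out_k, fb_k
0: 11111000111 → 1, fb=0
1: 11110001110 → 1, fb=0
2: 11100011100 → 1, fb=0
3: 11000111000 → 1, fb=1
4: 10001110001 → 1, fb=1
5: 00011100011 → 0, fb=0
6: 00111000110 → 0, fb=1
7: 01110001101 → 0, fb=1
8: 11100011011 → 1, fb=0
9: 11000110110 → 1, fb=1
10: 10001101101 → 1, fb=1
11: 00011011011 → 0, fb=0
12: 00110110110 → 0, fb=1
13: 01101101101 → 0, fb=1
14: 11011011011 → 1, fb=1
15: 10110110111 → 1, fb=0
16: 01101101110 → 0, fb=1
17: 11011011101 → 1, fb=1
18: 10110111011 → 1, fb=0
19: 01101110110 → 0, fb=1
20: 11011101101 → 1, fb=1
21: 10111011011 → 1, fb=0
22: 01110110110 → 0, fb=1
23: 11101101101 → 1, fb=0
24: 11011011010 → 1, fb=1
25: 10110110101 → 1, fb=0
26: 01101101010 → 0, fb=1
27: 11011010101 → 1, fb=1
28: 10110101011 → 1, fb=0
29: 01101010110 → 0, fb=1
30: 11010101101 → 1, fb=1
31: 10101011011 → 1, fb=0
32: 01010110110 → 0, fb=0
33: 10101101100 → 1, fb=0
34: 01011011000 → 0, fb=0
35: 10110110000 → 1, fb=0
36: 01101100000 → 0, fb=1
37: 11011000001 → 1, fb=1
38: 10110000011 → 1, fb=0
39: 01100000110 → 0, fb=1
40: 11000001101 → 1, fb=1
41: 10000011011 → 1, fb=1
42: 00000110111 → 0, fb=0
43: 00001101110 → 0, fb=0
44: 00011011100 → 0, fb=0
45: 00110111000 → 0, fb=1
46: 01101110001 → 0, fb=1
47: 11011100011 → 1, fb=1
48: 10111000111 → 1, fb=0
49: 01110001110 → 0, fb=1
50: 11100011101 → 1, fb=0
51: 11000111010 → 1, fb=1
52: 10001110101 → 1, fb=1
53: 00011101011 → 0, fb=0
54: 00111010110 → 0, fb=1
55: 01110101101 → 0, fb=1
56: 11101011011 → 1, fb=0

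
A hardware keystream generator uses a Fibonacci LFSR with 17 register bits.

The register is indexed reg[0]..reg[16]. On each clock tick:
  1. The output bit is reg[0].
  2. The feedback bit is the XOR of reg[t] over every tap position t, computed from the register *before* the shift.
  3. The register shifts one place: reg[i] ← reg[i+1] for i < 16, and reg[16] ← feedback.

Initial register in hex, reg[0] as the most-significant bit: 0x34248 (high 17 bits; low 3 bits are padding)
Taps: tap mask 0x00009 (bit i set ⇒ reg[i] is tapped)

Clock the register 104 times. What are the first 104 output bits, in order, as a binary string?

00110100001001001100101010000001010011110100010110011010101101001010011110001000110011011110011101010001

k : reg_k → out_k, fb_k
0: 00110100001001001 → 0, fb=1
1: 01101000010010011 → 0, fb=0
2: 11010000100100110 → 1, fb=0
3: 10100001001001100 → 1, fb=1
4: 01000010010011001 → 0, fb=0
5: 10000100100110010 → 1, fb=1
6: 00001001001100101 → 0, fb=0
7: 00010010011001010 → 0, fb=1
8: 00100100110010101 → 0, fb=0
9: 01001001100101010 → 0, fb=0
10: 10010011001010100 → 1, fb=0
11: 00100110010101000 → 0, fb=0
12: 01001100101010000 → 0, fb=0
13: 10011001010100000 → 1, fb=0
14: 00110010101000000 → 0, fb=1
15: 01100101010000001 → 0, fb=0
16: 11001010100000010 → 1, fb=1
17: 10010101000000101 → 1, fb=0
18: 00101010000001010 → 0, fb=0
19: 01010100000010100 → 0, fb=1
20: 10101000000101001 → 1, fb=1
21: 01010000001010011 → 0, fb=1
22: 10100000010100111 → 1, fb=1
23: 01000000101001111 → 0, fb=0
24: 10000001010011110 → 1, fb=1
25: 00000010100111101 → 0, fb=0
26: 00000101001111010 → 0, fb=0
27: 00001010011110100 → 0, fb=0
28: 00010100111101000 → 0, fb=1
29: 00101001111010001 → 0, fb=0
30: 01010011110100010 → 0, fb=1
31: 10100111101000101 → 1, fb=1
32: 01001111010001011 → 0, fb=0
33: 10011110100010110 → 1, fb=0
34: 00111101000101100 → 0, fb=1
35: 01111010001011001 → 0, fb=1
36: 11110100010110011 → 1, fb=0
37: 11101000101100110 → 1, fb=1
38: 11010001011001101 → 1, fb=0
39: 10100010110011010 → 1, fb=1
40: 01000101100110101 → 0, fb=0
41: 10001011001101010 → 1, fb=1
42: 00010110011010101 → 0, fb=1
43: 00101100110101011 → 0, fb=0
44: 01011001101010110 → 0, fb=1
45: 10110011010101101 → 1, fb=0
46: 01100110101011010 → 0, fb=0
47: 11001101010110100 → 1, fb=1
48: 10011010101101001 → 1, fb=0
49: 00110101011010010 → 0, fb=1
50: 01101010110100101 → 0, fb=0
51: 11010101101001010 → 1, fb=0
52: 10101011010010100 → 1, fb=1
53: 01010110100101001 → 0, fb=1
54: 10101101001010011 → 1, fb=1
55: 01011010010100111 → 0, fb=1
56: 10110100101001111 → 1, fb=0
57: 01101001010011110 → 0, fb=0
58: 11010010100111100 → 1, fb=0
59: 10100101001111000 → 1, fb=1
60: 01001010011110001 → 0, fb=0
61: 10010100111100010 → 1, fb=0
62: 00101001111000100 → 0, fb=0
63: 01010011110001000 → 0, fb=1
64: 10100111100010001 → 1, fb=1
65: 01001111000100011 → 0, fb=0
66: 10011110001000110 → 1, fb=0
67: 00111100010001100 → 0, fb=1
68: 01111000100011001 → 0, fb=1
69: 11110001000110011 → 1, fb=0
70: 11100010001100110 → 1, fb=1
71: 11000100011001101 → 1, fb=1
72: 10001000110011011 → 1, fb=1
73: 00010001100110111 → 0, fb=1
74: 00100011001101111 → 0, fb=0
75: 01000110011011110 → 0, fb=0
76: 10001100110111100 → 1, fb=1
77: 00011001101111001 → 0, fb=1
78: 00110011011110011 → 0, fb=1
79: 01100110111100111 → 0, fb=0
80: 11001101111001110 → 1, fb=1
81: 10011011110011101 → 1, fb=0
82: 00110111100111010 → 0, fb=1
83: 01101111001110101 → 0, fb=0
84: 11011110011101010 → 1, fb=0
85: 10111100111010100 → 1, fb=0
86: 01111001110101000 → 0, fb=1
87: 11110011101010001 → 1, fb=0
88: 11100111010100010 → 1, fb=1
89: 11001110101000101 → 1, fb=1
90: 10011101010001011 → 1, fb=0
91: 00111010100010110 → 0, fb=1
92: 01110101000101101 → 0, fb=1
93: 11101010001011011 → 1, fb=1
94: 11010100010110111 → 1, fb=0
95: 10101000101101110 → 1, fb=1
96: 01010001011011101 → 0, fb=1
97: 10100010110111011 → 1, fb=1
98: 01000101101110111 → 0, fb=0
99: 10001011011101110 → 1, fb=1
100: 00010110111011101 → 0, fb=1
101: 00101101110111011 → 0, fb=0
102: 01011011101110110 → 0, fb=1
103: 10110111011101101 → 1, fb=0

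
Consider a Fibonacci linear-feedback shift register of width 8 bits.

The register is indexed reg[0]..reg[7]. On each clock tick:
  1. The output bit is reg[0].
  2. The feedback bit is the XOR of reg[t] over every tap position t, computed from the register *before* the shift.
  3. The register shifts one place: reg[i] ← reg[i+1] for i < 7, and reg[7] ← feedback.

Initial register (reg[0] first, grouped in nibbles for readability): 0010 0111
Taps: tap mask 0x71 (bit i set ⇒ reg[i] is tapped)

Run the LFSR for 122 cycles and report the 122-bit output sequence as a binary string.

00100111011001001001100000011101001000111000100000001011000111101000011111111001000010100111110101010111000001100010101100

k : reg_k → out_k, fb_k
0: 00100111 → 0, fb=0
1: 01001110 → 0, fb=1
2: 10011101 → 1, fb=1
3: 00111011 → 0, fb=0
4: 01110110 → 0, fb=0
5: 11101100 → 1, fb=1
6: 11011001 → 1, fb=0
7: 10110010 → 1, fb=0
8: 01100100 → 0, fb=1
9: 11001001 → 1, fb=0
10: 10010010 → 1, fb=0
11: 00100100 → 0, fb=1
12: 01001001 → 0, fb=1
13: 10010011 → 1, fb=0
14: 00100110 → 0, fb=0
15: 01001100 → 0, fb=0
16: 10011000 → 1, fb=0
17: 00110000 → 0, fb=0
18: 01100000 → 0, fb=0
19: 11000000 → 1, fb=1
20: 10000001 → 1, fb=1
21: 00000011 → 0, fb=1
22: 00000111 → 0, fb=0
23: 00001110 → 0, fb=1
24: 00011101 → 0, fb=0
25: 00111010 → 0, fb=0
26: 01110100 → 0, fb=1
27: 11101001 → 1, fb=0
28: 11010010 → 1, fb=0
29: 10100100 → 1, fb=0
30: 01001000 → 0, fb=1
31: 10010001 → 1, fb=1
32: 00100011 → 0, fb=1
33: 01000111 → 0, fb=0
34: 10001110 → 1, fb=0
35: 00011100 → 0, fb=0
36: 00111000 → 0, fb=1
37: 01110001 → 0, fb=0
38: 11100010 → 1, fb=0
39: 11000100 → 1, fb=0
40: 10001000 → 1, fb=0
41: 00010000 → 0, fb=0
42: 00100000 → 0, fb=0
43: 01000000 → 0, fb=0
44: 10000000 → 1, fb=1
45: 00000001 → 0, fb=0
46: 00000010 → 0, fb=1
47: 00000101 → 0, fb=1
48: 00001011 → 0, fb=0
49: 00010110 → 0, fb=0
50: 00101100 → 0, fb=0
51: 01011000 → 0, fb=1
52: 10110001 → 1, fb=1
53: 01100011 → 0, fb=1
54: 11000111 → 1, fb=1
55: 10001111 → 1, fb=0
56: 00011110 → 0, fb=1
57: 00111101 → 0, fb=0
58: 01111010 → 0, fb=0
59: 11110100 → 1, fb=0
60: 11101000 → 1, fb=0
61: 11010000 → 1, fb=1
62: 10100001 → 1, fb=1
63: 01000011 → 0, fb=1
64: 10000111 → 1, fb=1
65: 00001111 → 0, fb=1
66: 00011111 → 0, fb=1
67: 00111111 → 0, fb=1
68: 01111111 → 0, fb=1
69: 11111111 → 1, fb=0
70: 11111110 → 1, fb=0
71: 11111100 → 1, fb=1
72: 11111001 → 1, fb=0
73: 11110010 → 1, fb=0
74: 11100100 → 1, fb=0
75: 11001000 → 1, fb=0
76: 10010000 → 1, fb=1
77: 00100001 → 0, fb=0
78: 01000010 → 0, fb=1
79: 10000101 → 1, fb=0
80: 00001010 → 0, fb=0
81: 00010100 → 0, fb=1
82: 00101001 → 0, fb=1
83: 01010011 → 0, fb=1
84: 10100111 → 1, fb=1
85: 01001111 → 0, fb=1
86: 10011111 → 1, fb=0
87: 00111110 → 0, fb=1
88: 01111101 → 0, fb=0
89: 11111010 → 1, fb=1
90: 11110101 → 1, fb=0
91: 11101010 → 1, fb=1
92: 11010101 → 1, fb=0
93: 10101010 → 1, fb=1
94: 01010101 → 0, fb=1
95: 10101011 → 1, fb=1
96: 01010111 → 0, fb=0
97: 10101110 → 1, fb=0
98: 01011100 → 0, fb=0
99: 10111000 → 1, fb=0
100: 01110000 → 0, fb=0
101: 11100000 → 1, fb=1
102: 11000001 → 1, fb=1
103: 10000011 → 1, fb=0
104: 00000110 → 0, fb=0
105: 00001100 → 0, fb=0
106: 00011000 → 0, fb=1
107: 00110001 → 0, fb=0
108: 01100010 → 0, fb=1
109: 11000101 → 1, fb=0
110: 10001010 → 1, fb=1
111: 00010101 → 0, fb=1
112: 00101011 → 0, fb=0
113: 01010110 → 0, fb=0
114: 10101100 → 1, fb=1
115: 01011001 → 0, fb=1
116: 10110011 → 1, fb=0
117: 01100110 → 0, fb=0
118: 11001100 → 1, fb=1
119: 10011001 → 1, fb=0
120: 00110010 → 0, fb=1
121: 01100101 → 0, fb=1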